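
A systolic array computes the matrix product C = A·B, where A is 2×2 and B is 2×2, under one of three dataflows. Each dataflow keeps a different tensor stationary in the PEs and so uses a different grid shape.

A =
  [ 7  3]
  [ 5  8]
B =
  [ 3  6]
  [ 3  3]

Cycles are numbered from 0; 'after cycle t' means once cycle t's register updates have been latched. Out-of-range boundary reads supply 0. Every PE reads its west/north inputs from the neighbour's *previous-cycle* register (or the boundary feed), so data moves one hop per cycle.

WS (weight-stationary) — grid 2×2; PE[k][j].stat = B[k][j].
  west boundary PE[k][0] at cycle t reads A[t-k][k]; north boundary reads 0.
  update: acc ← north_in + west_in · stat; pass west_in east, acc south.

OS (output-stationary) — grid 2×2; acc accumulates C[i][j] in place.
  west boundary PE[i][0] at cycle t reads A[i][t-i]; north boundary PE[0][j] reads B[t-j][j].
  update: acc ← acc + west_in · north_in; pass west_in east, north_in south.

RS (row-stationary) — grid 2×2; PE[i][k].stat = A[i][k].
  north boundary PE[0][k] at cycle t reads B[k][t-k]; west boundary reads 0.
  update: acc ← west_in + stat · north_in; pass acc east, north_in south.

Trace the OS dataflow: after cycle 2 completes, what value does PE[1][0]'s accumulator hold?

PE[1][0].acc = 39

Tracing OS — 2×2 array, target PE[1][0]:
  c0 r0c0: 21 / 7 / 3
  c0 r1c0: 0 / 0 / 0
  c1 r0c0: 30 / 3 / 3
  c1 r1c0: 15 / 5 / 3
  c2 r0c0: 30 / 0 / 0
  c2 r1c0: 39 / 8 / 3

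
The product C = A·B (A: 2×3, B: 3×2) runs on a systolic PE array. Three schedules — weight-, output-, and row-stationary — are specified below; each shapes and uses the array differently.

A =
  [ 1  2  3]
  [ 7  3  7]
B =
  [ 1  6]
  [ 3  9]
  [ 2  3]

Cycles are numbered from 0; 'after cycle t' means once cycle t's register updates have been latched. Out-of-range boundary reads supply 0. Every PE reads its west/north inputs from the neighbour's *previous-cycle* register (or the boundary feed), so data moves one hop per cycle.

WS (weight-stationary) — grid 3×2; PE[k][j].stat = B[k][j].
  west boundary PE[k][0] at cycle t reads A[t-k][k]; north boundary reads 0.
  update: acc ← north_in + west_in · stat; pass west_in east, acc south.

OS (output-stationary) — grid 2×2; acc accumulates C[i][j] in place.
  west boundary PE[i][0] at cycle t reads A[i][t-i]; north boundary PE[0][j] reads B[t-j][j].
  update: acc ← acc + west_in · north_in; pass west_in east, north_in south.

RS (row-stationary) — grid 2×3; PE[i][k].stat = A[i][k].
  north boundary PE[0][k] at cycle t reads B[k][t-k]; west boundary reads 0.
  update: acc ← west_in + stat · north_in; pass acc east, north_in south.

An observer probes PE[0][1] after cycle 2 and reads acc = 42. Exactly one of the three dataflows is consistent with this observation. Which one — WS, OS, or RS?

dataflow = WS

— WS: 3×2; PE[0][1] trace:
  t=0 PE[0][1]: acc=0 h=0 v=0
  t=1 PE[0][1]: acc=6 h=1 v=6
  t=2 PE[0][1]: acc=42 h=7 v=42
— OS: 2×2; PE[0][1] trace:
  t=0 PE[0][1]: acc=0 h=0 v=0
  t=1 PE[0][1]: acc=6 h=1 v=6
  t=2 PE[0][1]: acc=24 h=2 v=9
— RS: 2×3; PE[0][1] trace:
  t=0 PE[0][1]: acc=0 h=0 v=0
  t=1 PE[0][1]: acc=7 h=7 v=3
  t=2 PE[0][1]: acc=24 h=24 v=9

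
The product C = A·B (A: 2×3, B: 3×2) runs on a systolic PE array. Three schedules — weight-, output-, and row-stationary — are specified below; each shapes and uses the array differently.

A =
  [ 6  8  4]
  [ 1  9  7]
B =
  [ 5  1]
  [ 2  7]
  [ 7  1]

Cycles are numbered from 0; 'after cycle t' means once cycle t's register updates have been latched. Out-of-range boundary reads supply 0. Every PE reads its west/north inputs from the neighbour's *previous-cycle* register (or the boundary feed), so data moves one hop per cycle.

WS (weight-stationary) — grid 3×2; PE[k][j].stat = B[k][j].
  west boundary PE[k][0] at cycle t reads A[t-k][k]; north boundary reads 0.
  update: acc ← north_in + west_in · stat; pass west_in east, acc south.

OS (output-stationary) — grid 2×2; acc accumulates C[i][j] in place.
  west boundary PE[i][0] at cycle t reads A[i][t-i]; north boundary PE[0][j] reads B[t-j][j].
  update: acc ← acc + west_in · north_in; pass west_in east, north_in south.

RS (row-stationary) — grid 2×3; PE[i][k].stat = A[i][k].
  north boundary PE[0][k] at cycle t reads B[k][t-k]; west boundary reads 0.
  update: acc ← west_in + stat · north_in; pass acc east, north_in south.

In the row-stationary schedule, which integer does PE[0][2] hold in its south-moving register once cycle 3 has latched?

register = 1

RS 2×3: PE[0][2] cycle-by-cycle (with neighbour feeds):
  [0] (0,1) acc=0 (h:0 v:0)
  [0] (0,2) acc=0 (h:0 v:0)
  [1] (0,1) acc=46 (h:46 v:2)
  [1] (0,2) acc=0 (h:0 v:0)
  [2] (0,1) acc=62 (h:62 v:7)
  [2] (0,2) acc=74 (h:74 v:7)
  [3] (0,1) acc=0 (h:0 v:0)
  [3] (0,2) acc=66 (h:66 v:1)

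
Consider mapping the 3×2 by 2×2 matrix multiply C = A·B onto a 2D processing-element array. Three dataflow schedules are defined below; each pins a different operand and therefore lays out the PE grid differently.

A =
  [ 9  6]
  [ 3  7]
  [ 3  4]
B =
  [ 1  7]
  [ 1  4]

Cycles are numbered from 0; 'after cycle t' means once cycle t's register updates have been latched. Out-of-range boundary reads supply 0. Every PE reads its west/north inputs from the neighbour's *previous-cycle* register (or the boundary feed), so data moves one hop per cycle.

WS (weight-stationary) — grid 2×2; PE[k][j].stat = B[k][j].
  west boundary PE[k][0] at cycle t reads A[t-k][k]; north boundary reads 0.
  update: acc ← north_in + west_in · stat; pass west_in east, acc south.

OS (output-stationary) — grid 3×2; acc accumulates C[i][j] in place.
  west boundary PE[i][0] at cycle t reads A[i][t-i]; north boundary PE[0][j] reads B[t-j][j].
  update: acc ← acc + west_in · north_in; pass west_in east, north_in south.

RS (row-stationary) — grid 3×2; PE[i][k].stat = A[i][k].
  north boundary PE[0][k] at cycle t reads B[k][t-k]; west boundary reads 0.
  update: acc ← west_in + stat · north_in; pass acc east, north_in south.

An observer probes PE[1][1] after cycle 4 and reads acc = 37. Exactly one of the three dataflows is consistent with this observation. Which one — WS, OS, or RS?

WS [2×2] PE[1][1] across cycles:
  [0] (1,1) acc=0 (h:0 v:0)
  [1] (1,1) acc=0 (h:0 v:0)
  [2] (1,1) acc=87 (h:6 v:87)
  [3] (1,1) acc=49 (h:7 v:49)
  [4] (1,1) acc=37 (h:4 v:37)
OS [3×2] PE[1][1] across cycles:
  [0] (1,1) acc=0 (h:0 v:0)
  [1] (1,1) acc=0 (h:0 v:0)
  [2] (1,1) acc=21 (h:3 v:7)
  [3] (1,1) acc=49 (h:7 v:4)
  [4] (1,1) acc=49 (h:0 v:0)
RS [3×2] PE[1][1] across cycles:
  [0] (1,1) acc=0 (h:0 v:0)
  [1] (1,1) acc=0 (h:0 v:0)
  [2] (1,1) acc=10 (h:10 v:1)
  [3] (1,1) acc=49 (h:49 v:4)
  [4] (1,1) acc=0 (h:0 v:0)

dataflow = WS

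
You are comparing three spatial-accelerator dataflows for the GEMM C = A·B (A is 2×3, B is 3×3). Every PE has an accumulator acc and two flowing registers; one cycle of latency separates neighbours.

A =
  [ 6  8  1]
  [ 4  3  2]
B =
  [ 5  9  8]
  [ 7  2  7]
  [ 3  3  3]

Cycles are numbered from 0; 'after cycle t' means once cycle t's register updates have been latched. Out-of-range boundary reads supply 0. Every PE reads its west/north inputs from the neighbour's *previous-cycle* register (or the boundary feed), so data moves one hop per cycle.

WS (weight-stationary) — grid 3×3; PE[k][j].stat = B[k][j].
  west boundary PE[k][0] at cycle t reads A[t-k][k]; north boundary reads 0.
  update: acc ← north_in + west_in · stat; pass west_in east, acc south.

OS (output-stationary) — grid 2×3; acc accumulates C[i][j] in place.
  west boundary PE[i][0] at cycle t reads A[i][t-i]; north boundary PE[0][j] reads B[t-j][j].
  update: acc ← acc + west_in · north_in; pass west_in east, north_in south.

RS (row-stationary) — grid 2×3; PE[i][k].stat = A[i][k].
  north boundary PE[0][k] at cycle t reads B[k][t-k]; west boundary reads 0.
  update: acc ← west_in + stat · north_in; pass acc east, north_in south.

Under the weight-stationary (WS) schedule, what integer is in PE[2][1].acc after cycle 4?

PE[2][1].acc = 48

WS (3×3). Following PE[2][1] plus its west/north inputs:
  after 0 — PE[1][1] acc=0, pass-E 0, pass-S 0
  after 0 — PE[2][0] acc=0, pass-E 0, pass-S 0
  after 0 — PE[2][1] acc=0, pass-E 0, pass-S 0
  after 1 — PE[1][1] acc=0, pass-E 0, pass-S 0
  after 1 — PE[2][0] acc=0, pass-E 0, pass-S 0
  after 1 — PE[2][1] acc=0, pass-E 0, pass-S 0
  after 2 — PE[1][1] acc=70, pass-E 8, pass-S 70
  after 2 — PE[2][0] acc=89, pass-E 1, pass-S 89
  after 2 — PE[2][1] acc=0, pass-E 0, pass-S 0
  after 3 — PE[1][1] acc=42, pass-E 3, pass-S 42
  after 3 — PE[2][0] acc=47, pass-E 2, pass-S 47
  after 3 — PE[2][1] acc=73, pass-E 1, pass-S 73
  after 4 — PE[1][1] acc=0, pass-E 0, pass-S 0
  after 4 — PE[2][0] acc=0, pass-E 0, pass-S 0
  after 4 — PE[2][1] acc=48, pass-E 2, pass-S 48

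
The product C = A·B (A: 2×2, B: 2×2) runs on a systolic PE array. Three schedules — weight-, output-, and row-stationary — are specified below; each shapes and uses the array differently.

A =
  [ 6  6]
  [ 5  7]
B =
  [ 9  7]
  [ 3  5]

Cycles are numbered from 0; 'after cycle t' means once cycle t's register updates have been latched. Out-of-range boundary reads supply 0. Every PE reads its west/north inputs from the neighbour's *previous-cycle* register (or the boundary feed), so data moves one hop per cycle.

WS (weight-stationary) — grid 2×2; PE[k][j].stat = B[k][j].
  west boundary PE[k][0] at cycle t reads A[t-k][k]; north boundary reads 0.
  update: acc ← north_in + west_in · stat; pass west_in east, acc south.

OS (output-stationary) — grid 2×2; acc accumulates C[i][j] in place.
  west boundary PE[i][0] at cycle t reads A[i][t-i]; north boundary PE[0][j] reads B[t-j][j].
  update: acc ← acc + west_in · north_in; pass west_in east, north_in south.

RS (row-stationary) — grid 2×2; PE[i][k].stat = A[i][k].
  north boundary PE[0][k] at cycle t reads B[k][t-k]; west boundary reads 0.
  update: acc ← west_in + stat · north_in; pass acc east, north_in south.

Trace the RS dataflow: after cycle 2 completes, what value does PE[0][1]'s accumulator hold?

PE[0][1].acc = 72

Tracing RS — 2×2 array, target PE[0][1]:
  after 0 — PE[0][0] acc=54, pass-E 54, pass-S 9
  after 0 — PE[0][1] acc=0, pass-E 0, pass-S 0
  after 1 — PE[0][0] acc=42, pass-E 42, pass-S 7
  after 1 — PE[0][1] acc=72, pass-E 72, pass-S 3
  after 2 — PE[0][0] acc=0, pass-E 0, pass-S 0
  after 2 — PE[0][1] acc=72, pass-E 72, pass-S 5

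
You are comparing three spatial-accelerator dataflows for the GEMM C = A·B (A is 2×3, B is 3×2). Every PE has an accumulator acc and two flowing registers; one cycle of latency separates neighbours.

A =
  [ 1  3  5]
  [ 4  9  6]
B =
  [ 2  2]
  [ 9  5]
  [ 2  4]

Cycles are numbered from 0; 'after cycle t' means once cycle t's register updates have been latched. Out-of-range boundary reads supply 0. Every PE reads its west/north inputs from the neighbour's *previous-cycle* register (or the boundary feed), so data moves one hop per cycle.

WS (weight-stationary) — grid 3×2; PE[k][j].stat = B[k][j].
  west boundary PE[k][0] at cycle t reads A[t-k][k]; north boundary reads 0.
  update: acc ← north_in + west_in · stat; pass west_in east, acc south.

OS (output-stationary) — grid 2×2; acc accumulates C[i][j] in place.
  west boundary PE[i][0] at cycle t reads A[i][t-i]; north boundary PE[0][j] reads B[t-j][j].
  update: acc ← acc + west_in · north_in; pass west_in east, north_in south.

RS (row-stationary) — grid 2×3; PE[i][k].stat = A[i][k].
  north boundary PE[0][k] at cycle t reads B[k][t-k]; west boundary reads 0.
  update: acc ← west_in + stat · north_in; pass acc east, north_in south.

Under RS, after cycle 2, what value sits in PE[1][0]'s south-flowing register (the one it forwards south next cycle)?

RS on a 2×3 grid — tracing PE[1][0] and its feeders:
  0: (0,0).acc=2  regs=<2,2>
  0: (1,0).acc=0  regs=<0,0>
  1: (0,0).acc=2  regs=<2,2>
  1: (1,0).acc=8  regs=<8,2>
  2: (0,0).acc=0  regs=<0,0>
  2: (1,0).acc=8  regs=<8,2>

register = 2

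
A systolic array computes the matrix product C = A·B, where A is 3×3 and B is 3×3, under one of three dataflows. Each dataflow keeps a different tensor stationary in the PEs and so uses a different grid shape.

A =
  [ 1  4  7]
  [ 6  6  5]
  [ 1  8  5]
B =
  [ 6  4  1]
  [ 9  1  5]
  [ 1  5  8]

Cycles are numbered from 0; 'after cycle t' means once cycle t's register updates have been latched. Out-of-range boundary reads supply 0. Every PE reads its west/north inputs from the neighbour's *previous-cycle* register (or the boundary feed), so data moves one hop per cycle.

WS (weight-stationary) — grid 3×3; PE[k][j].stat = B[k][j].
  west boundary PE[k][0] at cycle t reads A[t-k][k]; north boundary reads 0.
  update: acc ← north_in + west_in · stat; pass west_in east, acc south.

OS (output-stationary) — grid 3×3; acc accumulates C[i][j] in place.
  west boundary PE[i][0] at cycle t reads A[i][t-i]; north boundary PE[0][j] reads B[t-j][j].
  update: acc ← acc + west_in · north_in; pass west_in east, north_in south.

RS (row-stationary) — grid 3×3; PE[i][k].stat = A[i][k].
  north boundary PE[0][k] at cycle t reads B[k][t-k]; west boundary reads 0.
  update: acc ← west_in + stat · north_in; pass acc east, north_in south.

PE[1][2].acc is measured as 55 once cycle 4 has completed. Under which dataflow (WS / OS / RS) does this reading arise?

WS [3×3] PE[1][2] across cycles:
  t=0 PE[1][2]: acc=0 h=0 v=0
  t=1 PE[1][2]: acc=0 h=0 v=0
  t=2 PE[1][2]: acc=0 h=0 v=0
  t=3 PE[1][2]: acc=21 h=4 v=21
  t=4 PE[1][2]: acc=36 h=6 v=36
OS [3×3] PE[1][2] across cycles:
  t=0 PE[1][2]: acc=0 h=0 v=0
  t=1 PE[1][2]: acc=0 h=0 v=0
  t=2 PE[1][2]: acc=0 h=0 v=0
  t=3 PE[1][2]: acc=6 h=6 v=1
  t=4 PE[1][2]: acc=36 h=6 v=5
RS [3×3] PE[1][2] across cycles:
  t=0 PE[1][2]: acc=0 h=0 v=0
  t=1 PE[1][2]: acc=0 h=0 v=0
  t=2 PE[1][2]: acc=0 h=0 v=0
  t=3 PE[1][2]: acc=95 h=95 v=1
  t=4 PE[1][2]: acc=55 h=55 v=5

dataflow = RS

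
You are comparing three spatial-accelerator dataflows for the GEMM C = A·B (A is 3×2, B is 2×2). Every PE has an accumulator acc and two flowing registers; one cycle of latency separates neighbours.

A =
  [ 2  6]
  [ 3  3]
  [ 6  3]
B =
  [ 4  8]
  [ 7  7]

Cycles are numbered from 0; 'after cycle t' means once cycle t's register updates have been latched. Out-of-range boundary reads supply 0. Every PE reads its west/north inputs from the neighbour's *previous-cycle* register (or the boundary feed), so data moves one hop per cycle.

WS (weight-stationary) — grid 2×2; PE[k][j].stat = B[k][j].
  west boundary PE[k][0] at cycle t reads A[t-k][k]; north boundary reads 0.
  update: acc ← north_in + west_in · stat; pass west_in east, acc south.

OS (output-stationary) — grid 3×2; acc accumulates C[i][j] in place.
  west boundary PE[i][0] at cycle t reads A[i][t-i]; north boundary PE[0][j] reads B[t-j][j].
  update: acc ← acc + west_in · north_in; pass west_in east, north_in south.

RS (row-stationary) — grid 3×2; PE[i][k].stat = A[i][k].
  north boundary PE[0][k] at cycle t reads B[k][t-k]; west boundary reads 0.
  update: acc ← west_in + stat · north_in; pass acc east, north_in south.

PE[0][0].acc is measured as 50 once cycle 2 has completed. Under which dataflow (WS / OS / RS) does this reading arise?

dataflow = OS

WS [2×2] PE[0][0] across cycles:
  step 0 · PE0,0: acc=8; fwd→2 fwd↓8
  step 1 · PE0,0: acc=12; fwd→3 fwd↓12
  step 2 · PE0,0: acc=24; fwd→6 fwd↓24
OS [3×2] PE[0][0] across cycles:
  step 0 · PE0,0: acc=8; fwd→2 fwd↓4
  step 1 · PE0,0: acc=50; fwd→6 fwd↓7
  step 2 · PE0,0: acc=50; fwd→0 fwd↓0
RS [3×2] PE[0][0] across cycles:
  step 0 · PE0,0: acc=8; fwd→8 fwd↓4
  step 1 · PE0,0: acc=16; fwd→16 fwd↓8
  step 2 · PE0,0: acc=0; fwd→0 fwd↓0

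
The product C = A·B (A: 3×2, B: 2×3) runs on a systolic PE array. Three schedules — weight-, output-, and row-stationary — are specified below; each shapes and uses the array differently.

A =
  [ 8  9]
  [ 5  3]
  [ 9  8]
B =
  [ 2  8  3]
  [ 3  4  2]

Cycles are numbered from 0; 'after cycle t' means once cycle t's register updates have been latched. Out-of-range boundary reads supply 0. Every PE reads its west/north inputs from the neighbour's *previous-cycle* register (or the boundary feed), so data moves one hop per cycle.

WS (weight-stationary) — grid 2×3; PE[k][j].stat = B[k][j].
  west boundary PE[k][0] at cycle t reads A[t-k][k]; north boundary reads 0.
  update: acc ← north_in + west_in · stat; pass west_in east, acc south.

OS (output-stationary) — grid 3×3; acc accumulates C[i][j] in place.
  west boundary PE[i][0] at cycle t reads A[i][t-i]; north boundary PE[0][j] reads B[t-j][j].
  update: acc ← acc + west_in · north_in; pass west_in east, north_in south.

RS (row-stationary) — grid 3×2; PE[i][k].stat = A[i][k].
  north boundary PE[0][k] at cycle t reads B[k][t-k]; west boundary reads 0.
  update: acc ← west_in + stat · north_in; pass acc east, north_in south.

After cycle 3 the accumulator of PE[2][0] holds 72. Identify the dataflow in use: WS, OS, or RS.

— WS: 2×3 array has no PE[2][0].
OS (3×3 grid), PE[2][0]:
  t=0 PE[2][0]: acc=0 h=0 v=0
  t=1 PE[2][0]: acc=0 h=0 v=0
  t=2 PE[2][0]: acc=18 h=9 v=2
  t=3 PE[2][0]: acc=42 h=8 v=3
RS (3×2 grid), PE[2][0]:
  t=0 PE[2][0]: acc=0 h=0 v=0
  t=1 PE[2][0]: acc=0 h=0 v=0
  t=2 PE[2][0]: acc=18 h=18 v=2
  t=3 PE[2][0]: acc=72 h=72 v=8

dataflow = RS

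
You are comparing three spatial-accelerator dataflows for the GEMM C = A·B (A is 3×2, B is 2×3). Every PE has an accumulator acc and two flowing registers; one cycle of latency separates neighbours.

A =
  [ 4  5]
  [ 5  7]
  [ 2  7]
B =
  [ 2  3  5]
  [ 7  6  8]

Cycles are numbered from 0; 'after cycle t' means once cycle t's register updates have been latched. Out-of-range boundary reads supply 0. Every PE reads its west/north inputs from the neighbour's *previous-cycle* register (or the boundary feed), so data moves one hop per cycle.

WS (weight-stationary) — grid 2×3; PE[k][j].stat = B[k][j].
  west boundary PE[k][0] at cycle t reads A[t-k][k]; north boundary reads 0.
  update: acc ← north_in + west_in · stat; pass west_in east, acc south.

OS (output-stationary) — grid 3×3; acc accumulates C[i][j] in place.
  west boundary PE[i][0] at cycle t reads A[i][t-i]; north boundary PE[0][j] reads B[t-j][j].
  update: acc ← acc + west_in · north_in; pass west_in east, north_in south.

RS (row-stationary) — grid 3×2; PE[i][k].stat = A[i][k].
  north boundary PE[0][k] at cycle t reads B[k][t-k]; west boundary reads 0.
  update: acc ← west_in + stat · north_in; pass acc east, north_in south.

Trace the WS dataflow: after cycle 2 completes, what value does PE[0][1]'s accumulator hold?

WS 2×3: PE[0][1] cycle-by-cycle (with neighbour feeds):
  @0  [0,0]  acc 8  |  →4  ↓8
  @0  [0,1]  acc 0  |  →0  ↓0
  @1  [0,0]  acc 10  |  →5  ↓10
  @1  [0,1]  acc 12  |  →4  ↓12
  @2  [0,0]  acc 4  |  →2  ↓4
  @2  [0,1]  acc 15  |  →5  ↓15

PE[0][1].acc = 15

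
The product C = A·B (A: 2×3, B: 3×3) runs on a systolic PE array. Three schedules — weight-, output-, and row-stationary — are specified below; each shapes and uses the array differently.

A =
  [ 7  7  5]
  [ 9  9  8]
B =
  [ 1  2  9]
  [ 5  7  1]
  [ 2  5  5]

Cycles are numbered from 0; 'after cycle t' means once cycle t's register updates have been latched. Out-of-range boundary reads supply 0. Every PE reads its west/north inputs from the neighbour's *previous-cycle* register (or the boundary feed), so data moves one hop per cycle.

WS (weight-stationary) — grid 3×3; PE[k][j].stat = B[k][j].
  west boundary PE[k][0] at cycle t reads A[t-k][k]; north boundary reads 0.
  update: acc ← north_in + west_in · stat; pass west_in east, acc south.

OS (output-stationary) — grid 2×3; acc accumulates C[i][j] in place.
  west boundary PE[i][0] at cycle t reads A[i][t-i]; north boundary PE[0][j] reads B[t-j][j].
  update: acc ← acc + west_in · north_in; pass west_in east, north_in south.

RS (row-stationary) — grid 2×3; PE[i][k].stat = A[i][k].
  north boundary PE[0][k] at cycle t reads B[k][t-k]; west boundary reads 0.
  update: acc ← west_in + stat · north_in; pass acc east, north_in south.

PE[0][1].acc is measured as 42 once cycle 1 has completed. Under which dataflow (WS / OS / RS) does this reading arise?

— WS: 3×3; PE[0][1] trace:
  step 0 · PE0,1: acc=0; fwd→0 fwd↓0
  step 1 · PE0,1: acc=14; fwd→7 fwd↓14
— OS: 2×3; PE[0][1] trace:
  step 0 · PE0,1: acc=0; fwd→0 fwd↓0
  step 1 · PE0,1: acc=14; fwd→7 fwd↓2
— RS: 2×3; PE[0][1] trace:
  step 0 · PE0,1: acc=0; fwd→0 fwd↓0
  step 1 · PE0,1: acc=42; fwd→42 fwd↓5

dataflow = RS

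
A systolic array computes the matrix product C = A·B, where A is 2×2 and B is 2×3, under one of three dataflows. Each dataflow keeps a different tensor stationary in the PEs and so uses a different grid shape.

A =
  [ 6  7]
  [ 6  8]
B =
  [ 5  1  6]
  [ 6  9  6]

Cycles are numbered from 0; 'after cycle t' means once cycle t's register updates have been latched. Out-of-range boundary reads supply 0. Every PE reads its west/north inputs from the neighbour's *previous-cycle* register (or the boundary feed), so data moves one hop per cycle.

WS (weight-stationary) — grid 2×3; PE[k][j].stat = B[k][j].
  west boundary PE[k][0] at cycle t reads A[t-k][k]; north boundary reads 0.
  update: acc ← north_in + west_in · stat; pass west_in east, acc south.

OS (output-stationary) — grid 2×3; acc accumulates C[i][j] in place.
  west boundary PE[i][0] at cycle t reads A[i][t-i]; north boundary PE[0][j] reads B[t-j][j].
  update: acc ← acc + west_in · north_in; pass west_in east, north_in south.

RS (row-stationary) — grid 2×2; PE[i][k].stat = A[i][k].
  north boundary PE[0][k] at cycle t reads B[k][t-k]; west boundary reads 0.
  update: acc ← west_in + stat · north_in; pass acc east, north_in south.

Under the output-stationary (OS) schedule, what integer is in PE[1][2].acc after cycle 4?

OS on a 2×3 grid — tracing PE[1][2] and its feeders:
  @0  [0,2]  acc 0  |  →0  ↓0
  @0  [1,1]  acc 0  |  →0  ↓0
  @0  [1,2]  acc 0  |  →0  ↓0
  @1  [0,2]  acc 0  |  →0  ↓0
  @1  [1,1]  acc 0  |  →0  ↓0
  @1  [1,2]  acc 0  |  →0  ↓0
  @2  [0,2]  acc 36  |  →6  ↓6
  @2  [1,1]  acc 6  |  →6  ↓1
  @2  [1,2]  acc 0  |  →0  ↓0
  @3  [0,2]  acc 78  |  →7  ↓6
  @3  [1,1]  acc 78  |  →8  ↓9
  @3  [1,2]  acc 36  |  →6  ↓6
  @4  [0,2]  acc 78  |  →0  ↓0
  @4  [1,1]  acc 78  |  →0  ↓0
  @4  [1,2]  acc 84  |  →8  ↓6

PE[1][2].acc = 84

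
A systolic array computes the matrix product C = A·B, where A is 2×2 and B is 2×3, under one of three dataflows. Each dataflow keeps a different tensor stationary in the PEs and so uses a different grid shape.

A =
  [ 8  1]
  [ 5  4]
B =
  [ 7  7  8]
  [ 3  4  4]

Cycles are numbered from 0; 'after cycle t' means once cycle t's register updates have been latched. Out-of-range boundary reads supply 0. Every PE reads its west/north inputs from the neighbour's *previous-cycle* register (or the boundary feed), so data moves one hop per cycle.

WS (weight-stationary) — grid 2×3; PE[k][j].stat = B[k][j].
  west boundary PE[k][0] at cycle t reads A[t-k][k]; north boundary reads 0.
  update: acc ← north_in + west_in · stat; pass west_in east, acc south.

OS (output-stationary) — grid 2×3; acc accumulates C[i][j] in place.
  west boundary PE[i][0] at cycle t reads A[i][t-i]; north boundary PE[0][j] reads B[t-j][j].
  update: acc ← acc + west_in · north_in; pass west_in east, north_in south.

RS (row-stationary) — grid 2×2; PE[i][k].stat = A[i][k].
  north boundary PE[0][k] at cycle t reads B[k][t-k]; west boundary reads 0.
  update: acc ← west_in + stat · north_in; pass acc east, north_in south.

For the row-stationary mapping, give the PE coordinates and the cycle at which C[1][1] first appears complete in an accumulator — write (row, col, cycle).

(row, col, cycle) = (1, 1, 3)

Under RS, C[1][1] lands at PE[1][1]:
  cycle 0: PE[1][1] → acc 0, east 0, south 0
  cycle 1: PE[1][1] → acc 0, east 0, south 0
  cycle 2: PE[1][1] → acc 47, east 47, south 3
  cycle 3: PE[1][1] → acc 51, east 51, south 4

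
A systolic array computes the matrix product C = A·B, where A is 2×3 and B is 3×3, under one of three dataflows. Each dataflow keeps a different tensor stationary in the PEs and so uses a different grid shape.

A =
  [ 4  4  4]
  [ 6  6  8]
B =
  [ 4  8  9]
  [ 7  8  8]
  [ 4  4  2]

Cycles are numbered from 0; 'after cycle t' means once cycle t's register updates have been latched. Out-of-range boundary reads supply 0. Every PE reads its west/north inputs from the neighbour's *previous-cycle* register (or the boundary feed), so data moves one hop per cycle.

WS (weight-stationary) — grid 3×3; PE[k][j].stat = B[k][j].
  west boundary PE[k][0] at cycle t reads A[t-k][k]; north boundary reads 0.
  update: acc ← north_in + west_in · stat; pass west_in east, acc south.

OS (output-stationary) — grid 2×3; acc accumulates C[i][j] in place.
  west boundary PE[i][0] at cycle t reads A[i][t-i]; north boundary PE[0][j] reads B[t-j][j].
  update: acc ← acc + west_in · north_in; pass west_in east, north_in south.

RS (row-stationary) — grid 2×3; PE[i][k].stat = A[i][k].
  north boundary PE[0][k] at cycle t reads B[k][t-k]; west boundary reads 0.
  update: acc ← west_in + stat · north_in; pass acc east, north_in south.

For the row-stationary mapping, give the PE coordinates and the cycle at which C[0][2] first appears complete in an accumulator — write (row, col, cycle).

(row, col, cycle) = (0, 2, 4)

Under RS, C[0][2] lands at PE[0][2]:
  0: (0,2).acc=0  regs=<0,0>
  1: (0,2).acc=0  regs=<0,0>
  2: (0,2).acc=60  regs=<60,4>
  3: (0,2).acc=80  regs=<80,4>
  4: (0,2).acc=76  regs=<76,2>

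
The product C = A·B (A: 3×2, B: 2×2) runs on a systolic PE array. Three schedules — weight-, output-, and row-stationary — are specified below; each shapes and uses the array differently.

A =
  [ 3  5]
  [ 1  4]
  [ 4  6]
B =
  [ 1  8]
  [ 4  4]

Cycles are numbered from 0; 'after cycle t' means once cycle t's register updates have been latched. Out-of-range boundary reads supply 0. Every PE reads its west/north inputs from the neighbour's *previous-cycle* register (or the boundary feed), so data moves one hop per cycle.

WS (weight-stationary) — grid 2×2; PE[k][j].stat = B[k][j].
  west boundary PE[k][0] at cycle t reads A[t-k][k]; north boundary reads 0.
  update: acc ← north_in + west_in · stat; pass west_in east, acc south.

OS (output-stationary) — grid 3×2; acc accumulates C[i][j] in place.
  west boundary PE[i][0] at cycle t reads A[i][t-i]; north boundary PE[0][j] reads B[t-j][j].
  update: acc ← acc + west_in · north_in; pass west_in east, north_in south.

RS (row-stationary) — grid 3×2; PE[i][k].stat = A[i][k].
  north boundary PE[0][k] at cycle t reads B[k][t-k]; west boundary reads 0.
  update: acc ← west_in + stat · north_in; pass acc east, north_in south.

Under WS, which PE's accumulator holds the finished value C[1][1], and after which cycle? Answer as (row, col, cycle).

(row, col, cycle) = (1, 1, 3)

WS: C[1][1] accumulates in PE[1][1]:
  0: (1,1).acc=0  regs=<0,0>
  1: (1,1).acc=0  regs=<0,0>
  2: (1,1).acc=44  regs=<5,44>
  3: (1,1).acc=24  regs=<4,24>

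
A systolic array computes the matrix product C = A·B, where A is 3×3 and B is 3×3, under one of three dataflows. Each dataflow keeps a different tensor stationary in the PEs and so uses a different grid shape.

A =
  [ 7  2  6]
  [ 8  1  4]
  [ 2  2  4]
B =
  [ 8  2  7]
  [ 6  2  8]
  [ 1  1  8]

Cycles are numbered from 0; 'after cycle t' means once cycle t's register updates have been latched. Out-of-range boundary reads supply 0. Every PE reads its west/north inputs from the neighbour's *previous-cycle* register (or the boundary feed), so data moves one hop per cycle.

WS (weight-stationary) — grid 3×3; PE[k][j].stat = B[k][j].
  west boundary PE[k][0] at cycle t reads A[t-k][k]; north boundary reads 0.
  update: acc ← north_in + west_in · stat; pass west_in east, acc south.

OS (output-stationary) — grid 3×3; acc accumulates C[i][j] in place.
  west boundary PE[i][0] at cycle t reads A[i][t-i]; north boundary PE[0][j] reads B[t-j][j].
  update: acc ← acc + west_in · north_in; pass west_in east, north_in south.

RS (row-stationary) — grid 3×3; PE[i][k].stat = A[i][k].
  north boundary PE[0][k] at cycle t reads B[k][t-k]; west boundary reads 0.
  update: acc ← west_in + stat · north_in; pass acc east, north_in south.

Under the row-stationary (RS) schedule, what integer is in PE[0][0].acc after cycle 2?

PE[0][0].acc = 49

Tracing RS — 3×3 array, target PE[0][0]:
  @0  [0,0]  acc 56  |  →56  ↓8
  @1  [0,0]  acc 14  |  →14  ↓2
  @2  [0,0]  acc 49  |  →49  ↓7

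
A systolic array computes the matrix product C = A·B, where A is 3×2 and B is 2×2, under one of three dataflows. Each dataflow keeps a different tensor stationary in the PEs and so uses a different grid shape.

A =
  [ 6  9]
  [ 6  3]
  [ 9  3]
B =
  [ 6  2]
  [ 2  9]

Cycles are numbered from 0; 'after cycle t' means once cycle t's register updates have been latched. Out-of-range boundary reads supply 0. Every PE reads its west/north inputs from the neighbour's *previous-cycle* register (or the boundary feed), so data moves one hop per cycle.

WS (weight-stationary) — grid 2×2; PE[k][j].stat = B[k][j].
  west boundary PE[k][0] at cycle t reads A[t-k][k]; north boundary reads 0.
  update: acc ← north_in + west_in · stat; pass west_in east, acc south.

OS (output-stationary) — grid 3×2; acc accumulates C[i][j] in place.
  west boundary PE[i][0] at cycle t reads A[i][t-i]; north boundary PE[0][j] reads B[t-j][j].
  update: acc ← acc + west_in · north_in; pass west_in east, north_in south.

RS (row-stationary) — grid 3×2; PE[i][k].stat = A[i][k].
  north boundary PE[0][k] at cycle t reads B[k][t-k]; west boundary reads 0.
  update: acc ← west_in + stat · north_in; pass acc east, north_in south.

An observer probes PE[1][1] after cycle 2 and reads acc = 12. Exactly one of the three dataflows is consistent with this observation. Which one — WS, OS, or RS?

dataflow = OS

— WS: 2×2; PE[1][1] trace:
  [0] (1,1) acc=0 (h:0 v:0)
  [1] (1,1) acc=0 (h:0 v:0)
  [2] (1,1) acc=93 (h:9 v:93)
— OS: 3×2; PE[1][1] trace:
  [0] (1,1) acc=0 (h:0 v:0)
  [1] (1,1) acc=0 (h:0 v:0)
  [2] (1,1) acc=12 (h:6 v:2)
— RS: 3×2; PE[1][1] trace:
  [0] (1,1) acc=0 (h:0 v:0)
  [1] (1,1) acc=0 (h:0 v:0)
  [2] (1,1) acc=42 (h:42 v:2)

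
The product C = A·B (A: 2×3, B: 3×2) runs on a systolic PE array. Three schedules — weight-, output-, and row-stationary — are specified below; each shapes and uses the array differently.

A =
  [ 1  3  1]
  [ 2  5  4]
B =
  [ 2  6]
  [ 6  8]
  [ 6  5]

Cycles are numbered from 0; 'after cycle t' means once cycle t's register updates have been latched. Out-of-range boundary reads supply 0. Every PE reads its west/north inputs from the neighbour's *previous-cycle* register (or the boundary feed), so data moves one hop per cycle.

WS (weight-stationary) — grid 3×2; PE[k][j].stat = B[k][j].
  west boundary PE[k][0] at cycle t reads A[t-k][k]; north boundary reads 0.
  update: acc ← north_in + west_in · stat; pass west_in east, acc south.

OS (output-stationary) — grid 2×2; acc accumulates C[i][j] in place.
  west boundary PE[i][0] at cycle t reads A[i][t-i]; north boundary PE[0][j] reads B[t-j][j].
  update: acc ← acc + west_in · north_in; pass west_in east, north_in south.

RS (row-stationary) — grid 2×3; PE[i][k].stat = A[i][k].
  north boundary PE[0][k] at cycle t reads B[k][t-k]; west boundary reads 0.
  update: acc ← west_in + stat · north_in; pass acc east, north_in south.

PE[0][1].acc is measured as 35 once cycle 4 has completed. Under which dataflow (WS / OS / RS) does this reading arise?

dataflow = OS

WS (3×2 grid), PE[0][1]:
  @0  [0,1]  acc 0  |  →0  ↓0
  @1  [0,1]  acc 6  |  →1  ↓6
  @2  [0,1]  acc 12  |  →2  ↓12
  @3  [0,1]  acc 0  |  →0  ↓0
  @4  [0,1]  acc 0  |  →0  ↓0
OS (2×2 grid), PE[0][1]:
  @0  [0,1]  acc 0  |  →0  ↓0
  @1  [0,1]  acc 6  |  →1  ↓6
  @2  [0,1]  acc 30  |  →3  ↓8
  @3  [0,1]  acc 35  |  →1  ↓5
  @4  [0,1]  acc 35  |  →0  ↓0
RS (2×3 grid), PE[0][1]:
  @0  [0,1]  acc 0  |  →0  ↓0
  @1  [0,1]  acc 20  |  →20  ↓6
  @2  [0,1]  acc 30  |  →30  ↓8
  @3  [0,1]  acc 0  |  →0  ↓0
  @4  [0,1]  acc 0  |  →0  ↓0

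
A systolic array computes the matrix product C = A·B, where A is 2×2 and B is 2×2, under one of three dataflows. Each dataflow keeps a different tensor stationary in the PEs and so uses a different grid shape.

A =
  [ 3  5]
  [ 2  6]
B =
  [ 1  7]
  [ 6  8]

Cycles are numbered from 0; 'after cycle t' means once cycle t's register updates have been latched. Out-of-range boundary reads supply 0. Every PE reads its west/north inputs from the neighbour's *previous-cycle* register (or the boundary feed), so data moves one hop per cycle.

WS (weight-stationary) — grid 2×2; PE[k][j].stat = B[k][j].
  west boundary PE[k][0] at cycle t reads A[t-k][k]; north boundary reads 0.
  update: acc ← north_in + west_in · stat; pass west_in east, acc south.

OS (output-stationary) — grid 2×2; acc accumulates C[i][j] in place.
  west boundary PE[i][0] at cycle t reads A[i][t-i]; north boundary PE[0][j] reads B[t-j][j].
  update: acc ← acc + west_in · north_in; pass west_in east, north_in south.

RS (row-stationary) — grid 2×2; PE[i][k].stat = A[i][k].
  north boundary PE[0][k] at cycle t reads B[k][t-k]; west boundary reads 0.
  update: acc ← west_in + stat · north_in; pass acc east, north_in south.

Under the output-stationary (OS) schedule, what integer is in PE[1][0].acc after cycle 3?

PE[1][0].acc = 38

OS 2×2: PE[1][0] cycle-by-cycle (with neighbour feeds):
  cycle 0: PE[0][0] → acc 3, east 3, south 1
  cycle 0: PE[1][0] → acc 0, east 0, south 0
  cycle 1: PE[0][0] → acc 33, east 5, south 6
  cycle 1: PE[1][0] → acc 2, east 2, south 1
  cycle 2: PE[0][0] → acc 33, east 0, south 0
  cycle 2: PE[1][0] → acc 38, east 6, south 6
  cycle 3: PE[0][0] → acc 33, east 0, south 0
  cycle 3: PE[1][0] → acc 38, east 0, south 0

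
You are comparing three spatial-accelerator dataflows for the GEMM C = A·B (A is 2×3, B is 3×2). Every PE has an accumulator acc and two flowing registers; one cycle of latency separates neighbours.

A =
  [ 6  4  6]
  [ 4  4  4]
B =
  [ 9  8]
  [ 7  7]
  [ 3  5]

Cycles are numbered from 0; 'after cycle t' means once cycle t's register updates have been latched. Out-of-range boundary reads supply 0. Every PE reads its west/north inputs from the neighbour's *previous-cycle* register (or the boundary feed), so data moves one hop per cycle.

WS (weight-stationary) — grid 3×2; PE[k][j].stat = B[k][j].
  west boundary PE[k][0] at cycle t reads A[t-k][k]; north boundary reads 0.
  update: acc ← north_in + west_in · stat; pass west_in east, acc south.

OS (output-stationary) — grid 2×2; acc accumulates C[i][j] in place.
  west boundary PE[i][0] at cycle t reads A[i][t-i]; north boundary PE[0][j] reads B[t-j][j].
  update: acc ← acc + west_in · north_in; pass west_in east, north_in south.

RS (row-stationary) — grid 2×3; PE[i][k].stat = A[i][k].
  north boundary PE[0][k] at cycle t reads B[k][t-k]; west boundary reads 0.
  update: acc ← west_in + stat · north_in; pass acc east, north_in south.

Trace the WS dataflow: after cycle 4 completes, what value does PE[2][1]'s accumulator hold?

Tracing WS — 3×2 array, target PE[2][1]:
  c0 r1c1: 0 / 0 / 0
  c0 r2c0: 0 / 0 / 0
  c0 r2c1: 0 / 0 / 0
  c1 r1c1: 0 / 0 / 0
  c1 r2c0: 0 / 0 / 0
  c1 r2c1: 0 / 0 / 0
  c2 r1c1: 76 / 4 / 76
  c2 r2c0: 100 / 6 / 100
  c2 r2c1: 0 / 0 / 0
  c3 r1c1: 60 / 4 / 60
  c3 r2c0: 76 / 4 / 76
  c3 r2c1: 106 / 6 / 106
  c4 r1c1: 0 / 0 / 0
  c4 r2c0: 0 / 0 / 0
  c4 r2c1: 80 / 4 / 80

PE[2][1].acc = 80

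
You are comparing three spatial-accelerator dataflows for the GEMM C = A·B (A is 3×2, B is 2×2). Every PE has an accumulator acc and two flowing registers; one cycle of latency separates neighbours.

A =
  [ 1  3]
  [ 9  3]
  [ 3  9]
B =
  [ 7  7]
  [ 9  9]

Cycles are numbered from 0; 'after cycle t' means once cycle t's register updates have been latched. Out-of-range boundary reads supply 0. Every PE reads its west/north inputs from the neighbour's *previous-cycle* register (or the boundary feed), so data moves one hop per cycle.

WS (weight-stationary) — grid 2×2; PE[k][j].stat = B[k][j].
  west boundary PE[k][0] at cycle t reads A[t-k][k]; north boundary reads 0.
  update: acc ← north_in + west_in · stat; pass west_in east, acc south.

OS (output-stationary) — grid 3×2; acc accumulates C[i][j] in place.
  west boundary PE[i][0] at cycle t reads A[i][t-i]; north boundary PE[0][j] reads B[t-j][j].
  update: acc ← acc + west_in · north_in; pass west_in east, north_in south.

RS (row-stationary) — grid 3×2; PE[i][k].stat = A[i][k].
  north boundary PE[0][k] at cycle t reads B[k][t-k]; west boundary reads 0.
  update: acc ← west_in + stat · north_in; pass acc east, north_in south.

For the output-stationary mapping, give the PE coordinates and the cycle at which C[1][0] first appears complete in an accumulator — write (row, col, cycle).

(row, col, cycle) = (1, 0, 2)

Under OS, C[1][0] lands at PE[1][0]:
  after 0 — PE[1][0] acc=0, pass-E 0, pass-S 0
  after 1 — PE[1][0] acc=63, pass-E 9, pass-S 7
  after 2 — PE[1][0] acc=90, pass-E 3, pass-S 9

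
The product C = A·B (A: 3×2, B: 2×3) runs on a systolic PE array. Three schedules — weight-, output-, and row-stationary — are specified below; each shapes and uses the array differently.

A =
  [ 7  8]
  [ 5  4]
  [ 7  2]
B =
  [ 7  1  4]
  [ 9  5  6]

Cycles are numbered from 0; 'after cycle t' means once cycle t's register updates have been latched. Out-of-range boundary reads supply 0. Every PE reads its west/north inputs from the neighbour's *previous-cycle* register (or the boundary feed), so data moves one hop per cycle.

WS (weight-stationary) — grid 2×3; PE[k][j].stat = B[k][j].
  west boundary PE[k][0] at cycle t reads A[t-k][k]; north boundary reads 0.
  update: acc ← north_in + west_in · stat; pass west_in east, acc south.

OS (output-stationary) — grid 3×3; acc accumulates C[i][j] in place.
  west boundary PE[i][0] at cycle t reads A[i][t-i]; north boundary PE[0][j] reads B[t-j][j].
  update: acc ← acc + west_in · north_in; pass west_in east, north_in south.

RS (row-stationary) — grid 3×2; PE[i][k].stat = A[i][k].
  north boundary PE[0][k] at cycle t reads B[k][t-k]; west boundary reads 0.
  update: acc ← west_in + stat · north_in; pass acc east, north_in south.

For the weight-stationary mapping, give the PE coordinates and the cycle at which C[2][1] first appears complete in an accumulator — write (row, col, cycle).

WS: C[2][1] accumulates in PE[1][1]:
  c0 r1c1: 0 / 0 / 0
  c1 r1c1: 0 / 0 / 0
  c2 r1c1: 47 / 8 / 47
  c3 r1c1: 25 / 4 / 25
  c4 r1c1: 17 / 2 / 17

(row, col, cycle) = (1, 1, 4)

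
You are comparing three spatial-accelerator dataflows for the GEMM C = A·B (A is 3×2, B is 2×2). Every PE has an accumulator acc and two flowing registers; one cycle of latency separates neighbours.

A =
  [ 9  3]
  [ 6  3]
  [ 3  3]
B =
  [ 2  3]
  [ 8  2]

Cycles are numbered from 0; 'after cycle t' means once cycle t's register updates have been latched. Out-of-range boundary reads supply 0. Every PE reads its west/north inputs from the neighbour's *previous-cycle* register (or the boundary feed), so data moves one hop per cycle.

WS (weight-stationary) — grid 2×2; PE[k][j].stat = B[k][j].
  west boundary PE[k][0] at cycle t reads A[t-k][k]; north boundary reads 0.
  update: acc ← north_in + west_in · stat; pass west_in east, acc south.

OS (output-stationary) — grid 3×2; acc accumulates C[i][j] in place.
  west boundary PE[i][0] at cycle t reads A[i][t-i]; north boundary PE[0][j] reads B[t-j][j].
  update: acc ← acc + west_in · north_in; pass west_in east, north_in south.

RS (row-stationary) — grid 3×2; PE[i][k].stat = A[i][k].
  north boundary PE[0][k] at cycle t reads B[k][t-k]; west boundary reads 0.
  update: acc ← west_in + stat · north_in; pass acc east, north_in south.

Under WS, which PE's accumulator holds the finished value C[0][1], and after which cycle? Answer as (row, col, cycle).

WS — PE[1][1] is where C[0][1] collects:
  cycle 0: PE[1][1] → acc 0, east 0, south 0
  cycle 1: PE[1][1] → acc 0, east 0, south 0
  cycle 2: PE[1][1] → acc 33, east 3, south 33

(row, col, cycle) = (1, 1, 2)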